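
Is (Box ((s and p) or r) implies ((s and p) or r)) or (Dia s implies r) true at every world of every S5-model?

Tableau for the negation not ((Box ((s and p) or r) implies ((s and p) or r)) or (Dia s implies r)):
1. not ((Box ((s and p) or r) implies ((s and p) or r)) or (Dia s implies r)), u
2. not (Box ((s and p) or r) implies ((s and p) or r)), u
3. not (Dia s implies r), u
4. Box ((s and p) or r), u
5. not ((s and p) or r), u
6. Dia s, u
7. not r, u
8. not (s and p), u
9. (s and p) or r, u
10. not p, u
11. s and p, u
12. s, u
13. p, u
Accessibility: uRu
Branch closes: p and not p both at u.
Every branch of the negation's tableau closes; the branch above is one of them.

Yes, valid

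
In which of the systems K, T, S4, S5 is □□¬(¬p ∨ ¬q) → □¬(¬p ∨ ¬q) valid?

K-tableau for the negation ¬(□□¬(¬p ∨ ¬q) → □¬(¬p ∨ ¬q)):
1. ¬(□□¬(¬p ∨ ¬q) → □¬(¬p ∨ ¬q)), 0
2. □□¬(¬p ∨ ¬q), 0
3. ¬□¬(¬p ∨ ¬q), 0
4. ¬p ∨ ¬q, 1
5. □¬(¬p ∨ ¬q), 1
6. ¬q, 1
Accessibility: 0R1
Complete open branch: countermodel on a K-frame, so not valid in K.
T-tableau for the negation ¬(□□¬(¬p ∨ ¬q) → □¬(¬p ∨ ¬q)):
1. ¬(□□¬(¬p ∨ ¬q) → □¬(¬p ∨ ¬q)), 0
2. □□¬(¬p ∨ ¬q), 0
3. ¬□¬(¬p ∨ ¬q), 0
4. □¬(¬p ∨ ¬q), 0
5. ¬(¬p ∨ ¬q), 0
6. p, 0
7. q, 0
8. ¬p ∨ ¬q, 1
9. □¬(¬p ∨ ¬q), 1
10. ¬(¬p ∨ ¬q), 1
11. p, 1
12. q, 1
13. ¬q, 1
Accessibility: 0R0, 0R1, 1R1
Branch closes: q and ¬q both at 1.
Every branch closes (one shown): valid in T, hence also in S4, S5 (every theorem of T is a theorem of S4 and S5).

T, S4, S5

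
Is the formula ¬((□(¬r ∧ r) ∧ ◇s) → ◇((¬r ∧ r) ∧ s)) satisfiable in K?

1. ¬((□(¬r ∧ r) ∧ ◇s) → ◇((¬r ∧ r) ∧ s)), 0
2. □(¬r ∧ r) ∧ ◇s, 0   [¬→-rule on 1]
3. ¬◇((¬r ∧ r) ∧ s), 0   [¬→-rule on 1]
4. □(¬r ∧ r), 0   [∧-rule on 2]
5. ◇s, 0   [∧-rule on 2]
6. s, 1   [◇-rule on 5: fresh world 1, 0R1]
7. ¬((¬r ∧ r) ∧ s), 1   [¬◇-rule on 3 via 0R1]
8. ¬r ∧ r, 1   [□-rule on 4 via 0R1]
9. ¬r, 1   [∧-rule on 8]
10. r, 1   [∧-rule on 8]
Accessibility: 0R1
Branch closes: r and ¬r both at 1.
(One branch shown.) All branches close.

Unsatisfiable (every branch closes)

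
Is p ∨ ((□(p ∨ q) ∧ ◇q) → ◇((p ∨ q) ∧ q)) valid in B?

Valid

Tableau for the negation ¬(p ∨ ((□(p ∨ q) ∧ ◇q) → ◇((p ∨ q) ∧ q))):
1. ¬(p ∨ ((□(p ∨ q) ∧ ◇q) → ◇((p ∨ q) ∧ q))), 0
2. ¬p, 0
3. ¬((□(p ∨ q) ∧ ◇q) → ◇((p ∨ q) ∧ q)), 0
4. □(p ∨ q) ∧ ◇q, 0
5. ¬◇((p ∨ q) ∧ q), 0
6. □(p ∨ q), 0
7. ◇q, 0
8. ¬((p ∨ q) ∧ q), 0
9. p ∨ q, 0
10. ¬(p ∨ q), 0
11. ¬q, 0
12. q, 0
Accessibility: 0R0
Branch closes: q and ¬q both at 0.
Every branch of the negation's tableau closes; the branch above is one of them.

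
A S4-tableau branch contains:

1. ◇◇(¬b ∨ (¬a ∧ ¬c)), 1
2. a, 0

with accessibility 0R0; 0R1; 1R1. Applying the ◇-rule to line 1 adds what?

a fresh world 2 with 1R2, and ◇(¬b ∨ (¬a ∧ ¬c)) at 2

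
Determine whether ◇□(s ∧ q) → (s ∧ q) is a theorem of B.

Yes, valid

Tableau for the negation ¬(◇□(s ∧ q) → (s ∧ q)):
1. ¬(◇□(s ∧ q) → (s ∧ q)), 0
2. ◇□(s ∧ q), 0   [¬→-rule on 1]
3. ¬(s ∧ q), 0   [¬→-rule on 1]
4. ¬q, 0   [¬∧-rule on 3 (branches; this branch)]
5. □(s ∧ q), 1   [◇-rule on 2: fresh world 1, 0R1]
6. s ∧ q, 0   [□-rule on 5 via 1R0]
7. s, 0   [∧-rule on 6]
8. q, 0   [∧-rule on 6]
Accessibility: 0R0, 0R1, 1R0, 1R1
Branch closes: q and ¬q both at 0.
All branches of the negation close; one closing branch shown above.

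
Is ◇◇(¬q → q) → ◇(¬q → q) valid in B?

Tableau for the negation ¬(◇◇(¬q → q) → ◇(¬q → q)):
1. ¬(◇◇(¬q → q) → ◇(¬q → q)), w0
2. ◇◇(¬q → q), w0
3. ¬◇(¬q → q), w0
4. ¬(¬q → q), w0
5. ¬q, w0
6. ◇(¬q → q), w1
7. ¬(¬q → q), w1
8. ¬q, w1
9. ¬q → q, w2
10. q, w2
Accessibility: w0Rw0, w0Rw1, w1Rw0, w1Rw1, w1Rw2, w2Rw1, w2Rw2
The negation has an open branch (countermodel exists).

Invalid (countermodel exists)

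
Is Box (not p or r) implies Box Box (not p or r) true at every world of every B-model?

Tableau for the negation not (Box (not p or r) implies Box Box (not p or r)):
1. not (Box (not p or r) implies Box Box (not p or r)), w0
2. Box (not p or r), w0
3. not Box Box (not p or r), w0
4. not p or r, w0
5. r, w0
6. not Box (not p or r), w1
7. not p or r, w1
8. r, w1
9. not (not p or r), w2
10. p, w2
11. not r, w2
Accessibility: w0Rw0, w0Rw1, w1Rw0, w1Rw1, w1Rw2, w2Rw1, w2Rw2
The negation has an open branch (countermodel exists).

Not valid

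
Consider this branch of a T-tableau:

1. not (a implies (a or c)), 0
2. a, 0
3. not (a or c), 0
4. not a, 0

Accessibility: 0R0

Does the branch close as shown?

Both a and not a appear at 0.

Closed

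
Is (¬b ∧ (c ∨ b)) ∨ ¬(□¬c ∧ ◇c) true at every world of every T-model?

Valid

Tableau for the negation ¬((¬b ∧ (c ∨ b)) ∨ ¬(□¬c ∧ ◇c)):
1. ¬((¬b ∧ (c ∨ b)) ∨ ¬(□¬c ∧ ◇c)), w0
2. ¬(¬b ∧ (c ∨ b)), w0
3. □¬c ∧ ◇c, w0
4. □¬c, w0
5. ◇c, w0
6. ¬c, w0
7. ¬(c ∨ b), w0
8. ¬b, w0
9. c, w1
10. ¬c, w1
Accessibility: w0Rw0, w0Rw1, w1Rw1
Branch closes: c and ¬c both at w1.
Every branch of the negation's tableau closes; the branch above is one of them.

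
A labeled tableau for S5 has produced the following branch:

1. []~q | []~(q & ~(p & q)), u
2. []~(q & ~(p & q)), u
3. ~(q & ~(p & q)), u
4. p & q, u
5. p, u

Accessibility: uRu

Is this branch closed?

There is no literal clash: for every atom and world, at most one sign appears.

Not closed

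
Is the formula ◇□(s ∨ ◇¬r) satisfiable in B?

Satisfiable (open branch found)

1. ◇□(s ∨ ◇¬r), u
2. □(s ∨ ◇¬r), v
3. s ∨ ◇¬r, u
4. s ∨ ◇¬r, v
5. ◇¬r, u
6. ◇¬r, v
7. ¬r, w
8. ¬r, x
9. s ∨ ◇¬r, x
10. ◇¬r, x
11. ¬r, y
Accessibility: uRu, uRv, uRw, vRu, vRv, vRx, wRu, wRw, xRv, xRx, xRy, yRx, yRy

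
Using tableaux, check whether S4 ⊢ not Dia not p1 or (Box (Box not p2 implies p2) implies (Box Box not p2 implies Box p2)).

Tableau for the negation not (not Dia not p1 or (Box (Box not p2 implies p2) implies (Box Box not p2 implies Box p2))):
1. not (not Dia not p1 or (Box (Box not p2 implies p2) implies (Box Box not p2 implies Box p2))), u
2. Dia not p1, u
3. not (Box (Box not p2 implies p2) implies (Box Box not p2 implies Box p2)), u
4. Box (Box not p2 implies p2), u
5. not (Box Box not p2 implies Box p2), u
6. Box Box not p2, u
7. not Box p2, u
8. Box not p2 implies p2, u
9. Box not p2, u
10. not p2, u
11. not Box not p2, u
12. not p1, v
13. Box not p2 implies p2, v
14. Box not p2, v
15. not p2, v
16. not Box not p2, v
17. not p2, w
18. Box not p2 implies p2, w
19. Box not p2, w
20. not Box not p2, w
21. p2, x
22. Box not p2 implies p2, x
23. Box not p2, x
24. not p2, x
Accessibility: uRu, uRv, uRw, uRx, vRv, wRw, xRx
Branch closes: p2 and not p2 both at x.
Every branch of the negation's tableau closes; the branch above is one of them.

Valid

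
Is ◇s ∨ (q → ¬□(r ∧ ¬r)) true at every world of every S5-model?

Tableau for the negation ¬(◇s ∨ (q → ¬□(r ∧ ¬r))):
1. ¬(◇s ∨ (q → ¬□(r ∧ ¬r))), w0
2. ¬◇s, w0   [¬∨-rule on 1]
3. ¬(q → ¬□(r ∧ ¬r)), w0   [¬∨-rule on 1]
4. q, w0   [¬→-rule on 3]
5. □(r ∧ ¬r), w0   [¬→-rule on 3]
6. ¬s, w0   [¬◇-rule on 2 via w0Rw0]
7. r ∧ ¬r, w0   [□-rule on 5 via w0Rw0]
8. r, w0   [∧-rule on 7]
9. ¬r, w0   [∧-rule on 7]
Accessibility: w0Rw0
Branch closes: r and ¬r both at w0.
All branches of the negation close; one closing branch shown above.

Valid in S5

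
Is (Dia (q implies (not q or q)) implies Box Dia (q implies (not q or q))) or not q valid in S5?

Tableau for the negation not ((Dia (q implies (not q or q)) implies Box Dia (q implies (not q or q))) or not q):
1. not ((Dia (q implies (not q or q)) implies Box Dia (q implies (not q or q))) or not q), w0
2. not (Dia (q implies (not q or q)) implies Box Dia (q implies (not q or q))), w0
3. q, w0
4. Dia (q implies (not q or q)), w0
5. not Box Dia (q implies (not q or q)), w0
6. q implies (not q or q), w1
7. not q or q, w1
8. q, w1
9. not Dia (q implies (not q or q)), w2
10. not (q implies (not q or q)), w0
11. not (not q or q), w0
12. not q, w0
Accessibility: w0Rw0, w0Rw1, w0Rw2, w1Rw0, w1Rw1, w1Rw2, w2Rw0, w2Rw1, w2Rw2
Branch closes: q and not q both at w0.
Every branch of the negation's tableau closes; the branch above is one of them.

Valid in S5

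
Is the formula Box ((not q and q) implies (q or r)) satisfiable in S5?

Satisfiable

1. Box ((not q and q) implies (q or r)), w0
2. (not q and q) implies (q or r), w0
3. q or r, w0
4. r, w0
Accessibility: w0Rw0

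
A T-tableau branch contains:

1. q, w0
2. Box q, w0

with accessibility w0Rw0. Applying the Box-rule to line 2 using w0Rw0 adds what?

q, w0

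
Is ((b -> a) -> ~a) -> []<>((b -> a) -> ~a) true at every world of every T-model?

Invalid (countermodel exists)

Tableau for the negation ~(((b -> a) -> ~a) -> []<>((b -> a) -> ~a)):
1. ~(((b -> a) -> ~a) -> []<>((b -> a) -> ~a)), u
2. (b -> a) -> ~a, u
3. ~[]<>((b -> a) -> ~a), u
4. ~a, u
5. ~<>((b -> a) -> ~a), v
6. ~((b -> a) -> ~a), v
7. b -> a, v
8. a, v
Accessibility: uRu, uRv, vRv
The negation has an open branch (countermodel exists).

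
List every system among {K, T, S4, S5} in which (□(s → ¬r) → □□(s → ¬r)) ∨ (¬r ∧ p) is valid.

S4-tableau for the negation ¬((□(s → ¬r) → □□(s → ¬r)) ∨ (¬r ∧ p)):
1. ¬((□(s → ¬r) → □□(s → ¬r)) ∨ (¬r ∧ p)), u
2. ¬(□(s → ¬r) → □□(s → ¬r)), u
3. ¬(¬r ∧ p), u
4. □(s → ¬r), u
5. ¬□□(s → ¬r), u
6. s → ¬r, u
7. ¬p, u
8. ¬r, u
9. ¬□(s → ¬r), v
10. s → ¬r, v
11. ¬r, v
12. ¬(s → ¬r), w
13. s, w
14. r, w
15. s → ¬r, w
16. ¬r, w
Accessibility: uRu, uRv, uRw, vRv, vRw, wRw
Branch closes: r and ¬r both at w.
Every branch closes (one shown): valid in S4, hence also in S5 (every theorem of S4 is a theorem of S5).
T-tableau for the negation ¬((□(s → ¬r) → □□(s → ¬r)) ∨ (¬r ∧ p)):
1. ¬((□(s → ¬r) → □□(s → ¬r)) ∨ (¬r ∧ p)), u
2. ¬(□(s → ¬r) → □□(s → ¬r)), u
3. ¬(¬r ∧ p), u
4. □(s → ¬r), u
5. ¬□□(s → ¬r), u
6. s → ¬r, u
7. ¬p, u
8. ¬r, u
9. ¬□(s → ¬r), v
10. s → ¬r, v
11. ¬r, v
12. ¬(s → ¬r), w
13. s, w
14. r, w
Accessibility: uRu, uRv, vRv, vRw, wRw
Complete open branch: countermodel on a T-frame, so not valid in T, nor in K (the same frame is also a K-frame).

S4, S5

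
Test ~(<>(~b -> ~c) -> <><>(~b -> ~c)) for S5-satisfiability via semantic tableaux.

1. ~(<>(~b -> ~c) -> <><>(~b -> ~c)), w0
2. <>(~b -> ~c), w0   [~->-rule on 1]
3. ~<><>(~b -> ~c), w0   [~->-rule on 1]
4. ~<>(~b -> ~c), w0   [~<>-rule on 3 via w0Rw0]
5. ~(~b -> ~c), w0   [~<>-rule on 4 via w0Rw0]
6. ~b, w0   [~->-rule on 5]
7. c, w0   [~->-rule on 5]
8. ~b -> ~c, w1   [<>-rule on 2: fresh world w1, w0Rw1]
9. ~<>(~b -> ~c), w1   [~<>-rule on 3 via w0Rw1]
10. ~(~b -> ~c), w1   [~<>-rule on 4 via w0Rw1]
11. ~b, w1   [~->-rule on 10]
12. c, w1   [~->-rule on 10]
13. ~c, w1   [->-rule on 8 (branches; this branch)]
Accessibility: w0Rw0, w0Rw1, w1Rw0, w1Rw1
Branch closes: c and ~c both at w1.
(One branch shown.) All branches close.

No, unsatisfiable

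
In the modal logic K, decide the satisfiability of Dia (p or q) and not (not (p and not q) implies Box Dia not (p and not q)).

Satisfiable

1. Dia (p or q) and not (not (p and not q) implies Box Dia not (p and not q)), u
2. Dia (p or q), u
3. not (not (p and not q) implies Box Dia not (p and not q)), u
4. not (p and not q), u
5. not Box Dia not (p and not q), u
6. q, u
7. p or q, v
8. q, v
9. not Dia not (p and not q), w
Accessibility: uRv, uRw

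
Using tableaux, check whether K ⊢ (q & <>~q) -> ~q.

Tableau for the negation ~((q & <>~q) -> ~q):
1. ~((q & <>~q) -> ~q), w0
2. q & <>~q, w0
3. q, w0
4. <>~q, w0
5. ~q, w1
Accessibility: w0Rw1
The negation has an open branch (countermodel exists).

Not valid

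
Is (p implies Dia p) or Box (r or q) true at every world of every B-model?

Yes, valid

Tableau for the negation not ((p implies Dia p) or Box (r or q)):
1. not ((p implies Dia p) or Box (r or q)), 0
2. not (p implies Dia p), 0   [neg-or-rule on 1]
3. not Box (r or q), 0   [neg-or-rule on 1]
4. p, 0   [neg-implies-rule on 2]
5. not Dia p, 0   [neg-implies-rule on 2]
6. not p, 0   [neg-Dia-rule on 5 via 0R0]
Accessibility: 0R0
Branch closes: p and not p both at 0.
All branches of the negation close; one closing branch shown above.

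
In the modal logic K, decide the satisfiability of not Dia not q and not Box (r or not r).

Unsatisfiable

1. not Dia not q and not Box (r or not r), w0
2. not Dia not q, w0
3. not Box (r or not r), w0
4. not (r or not r), w1
5. not r, w1
6. r, w1
Accessibility: w0Rw1
Branch closes: r and not r both at w1.
(One branch shown.) All branches close.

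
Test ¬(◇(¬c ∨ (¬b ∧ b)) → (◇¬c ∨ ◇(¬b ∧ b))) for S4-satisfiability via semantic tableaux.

Unsatisfiable

1. ¬(◇(¬c ∨ (¬b ∧ b)) → (◇¬c ∨ ◇(¬b ∧ b))), w0
2. ◇(¬c ∨ (¬b ∧ b)), w0   [¬→-rule on 1]
3. ¬(◇¬c ∨ ◇(¬b ∧ b)), w0   [¬→-rule on 1]
4. ¬◇¬c, w0   [¬∨-rule on 3]
5. ¬◇(¬b ∧ b), w0   [¬∨-rule on 3]
6. c, w0   [¬◇-rule on 4 via w0Rw0]
7. ¬(¬b ∧ b), w0   [¬◇-rule on 5 via w0Rw0]
8. ¬b, w0   [¬∧-rule on 7 (branches; this branch)]
9. ¬c ∨ (¬b ∧ b), w1   [◇-rule on 2: fresh world w1, w0Rw1]
10. c, w1   [¬◇-rule on 4 via w0Rw1]
11. ¬(¬b ∧ b), w1   [¬◇-rule on 5 via w0Rw1]
12. ¬b ∧ b, w1   [∨-rule on 9 (branches; this branch)]
13. ¬b, w1   [∧-rule on 12]
14. b, w1   [∧-rule on 12]
Accessibility: w0Rw0, w0Rw1, w1Rw1
Branch closes: b and ¬b both at w1.
Every branch closes; the branch above is one of them.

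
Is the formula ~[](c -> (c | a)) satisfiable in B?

No, unsatisfiable

1. ~[](c -> (c | a)), u
2. ~(c -> (c | a)), v   [~[]-rule on 1: fresh world v, uRv]
3. c, v   [~->-rule on 2]
4. ~(c | a), v   [~->-rule on 2]
5. ~c, v   [~|-rule on 4]
6. ~a, v   [~|-rule on 4]
Accessibility: uRu, uRv, vRu, vRv
Branch closes: c and ~c both at v.
Every branch closes; the branch above is one of them.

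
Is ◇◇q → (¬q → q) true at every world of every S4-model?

Tableau for the negation ¬(◇◇q → (¬q → q)):
1. ¬(◇◇q → (¬q → q)), u
2. ◇◇q, u   [¬→-rule on 1]
3. ¬(¬q → q), u   [¬→-rule on 1]
4. ¬q, u   [¬→-rule on 3]
5. ◇q, v   [◇-rule on 2: fresh world v, uRv]
6. q, w   [◇-rule on 5: fresh world w, vRw]
Accessibility: uRu, uRv, uRw, vRv, vRw, wRw
The negation has an open branch (countermodel exists).

Not valid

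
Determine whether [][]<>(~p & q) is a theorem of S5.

Tableau for the negation ~[][]<>(~p & q):
1. ~[][]<>(~p & q), u
2. ~[]<>(~p & q), v   [~[]-rule on 1: fresh world v, uRv]
3. ~<>(~p & q), w   [~[]-rule on 2: fresh world w, vRw]
4. ~(~p & q), u   [~<>-rule on 3 via wRu]
5. ~(~p & q), v   [~<>-rule on 3 via wRv]
6. ~(~p & q), w   [~<>-rule on 3 via wRw]
7. ~q, u   [~&-rule on 4 (branches; this branch)]
8. ~q, v   [~&-rule on 5 (branches; this branch)]
9. ~q, w   [~&-rule on 6 (branches; this branch)]
Accessibility: uRu, uRv, uRw, vRu, vRv, vRw, wRu, wRv, wRw
The negation has an open branch (countermodel exists).

Not valid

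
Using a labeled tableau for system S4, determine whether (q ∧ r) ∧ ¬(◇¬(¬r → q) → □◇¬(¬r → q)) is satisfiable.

1. (q ∧ r) ∧ ¬(◇¬(¬r → q) → □◇¬(¬r → q)), w0
2. q ∧ r, w0
3. ¬(◇¬(¬r → q) → □◇¬(¬r → q)), w0
4. q, w0
5. r, w0
6. ◇¬(¬r → q), w0
7. ¬□◇¬(¬r → q), w0
8. ¬(¬r → q), w1
9. ¬r, w1
10. ¬q, w1
11. ¬◇¬(¬r → q), w2
12. ¬r → q, w2
13. q, w2
Accessibility: w0Rw0, w0Rw1, w0Rw2, w1Rw1, w2Rw2

Satisfiable (open branch found)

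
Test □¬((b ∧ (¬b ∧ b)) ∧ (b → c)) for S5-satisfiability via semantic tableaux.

1. □¬((b ∧ (¬b ∧ b)) ∧ (b → c)), u
2. ¬((b ∧ (¬b ∧ b)) ∧ (b → c)), u   [□-rule on 1 via uRu]
3. ¬(b → c), u   [¬∧-rule on 2 (branches; this branch)]
4. b, u   [¬→-rule on 3]
5. ¬c, u   [¬→-rule on 3]
Accessibility: uRu

Satisfiable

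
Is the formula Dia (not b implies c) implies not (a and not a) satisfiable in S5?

1. Dia (not b implies c) implies not (a and not a), 0
2. not (a and not a), 0
3. a, 0
Accessibility: 0R0

Yes, satisfiable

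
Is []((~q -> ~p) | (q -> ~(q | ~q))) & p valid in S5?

Invalid (countermodel exists)

Tableau for the negation ~([]((~q -> ~p) | (q -> ~(q | ~q))) & p):
1. ~([]((~q -> ~p) | (q -> ~(q | ~q))) & p), u
2. ~p, u   [~&-rule on 1 (branches; this branch)]
Accessibility: uRu
The negation has an open branch (countermodel exists).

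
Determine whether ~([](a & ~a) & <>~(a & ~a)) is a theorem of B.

Valid

Tableau for the negation [](a & ~a) & <>~(a & ~a):
1. [](a & ~a) & <>~(a & ~a), u
2. [](a & ~a), u
3. <>~(a & ~a), u
4. a & ~a, u
5. a, u
6. ~a, u
Accessibility: uRu
Branch closes: a and ~a both at u.
Every branch of the negation's tableau closes; the branch above is one of them.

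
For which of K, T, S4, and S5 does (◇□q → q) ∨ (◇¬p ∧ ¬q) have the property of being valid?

S5

S4-tableau for the negation ¬((◇□q → q) ∨ (◇¬p ∧ ¬q)):
1. ¬((◇□q → q) ∨ (◇¬p ∧ ¬q)), w0
2. ¬(◇□q → q), w0   [¬∨-rule on 1]
3. ¬(◇¬p ∧ ¬q), w0   [¬∨-rule on 1]
4. ◇□q, w0   [¬→-rule on 2]
5. ¬q, w0   [¬→-rule on 2]
6. ¬◇¬p, w0   [¬∧-rule on 3 (branches; this branch)]
7. p, w0   [¬◇-rule on 6 via w0Rw0]
8. □q, w1   [◇-rule on 4: fresh world w1, w0Rw1]
9. p, w1   [¬◇-rule on 6 via w0Rw1]
10. q, w1   [□-rule on 8 via w1Rw1]
Accessibility: w0Rw0, w0Rw1, w1Rw1
Complete open branch: countermodel on an S4-frame, so not valid in S4, nor in K, T (the same frame is also a K-frame and a T-frame).
S5-tableau for the negation ¬((◇□q → q) ∨ (◇¬p ∧ ¬q)):
1. ¬((◇□q → q) ∨ (◇¬p ∧ ¬q)), w0
2. ¬(◇□q → q), w0   [¬∨-rule on 1]
3. ¬(◇¬p ∧ ¬q), w0   [¬∨-rule on 1]
4. ◇□q, w0   [¬→-rule on 2]
5. ¬q, w0   [¬→-rule on 2]
6. ¬◇¬p, w0   [¬∧-rule on 3 (branches; this branch)]
7. p, w0   [¬◇-rule on 6 via w0Rw0]
8. □q, w1   [◇-rule on 4: fresh world w1, w0Rw1]
9. p, w1   [¬◇-rule on 6 via w0Rw1]
10. q, w0   [□-rule on 8 via w1Rw0]
Accessibility: w0Rw0, w0Rw1, w1Rw0, w1Rw1
Branch closes: q and ¬q both at w0.
Every branch closes (one shown): valid in S5.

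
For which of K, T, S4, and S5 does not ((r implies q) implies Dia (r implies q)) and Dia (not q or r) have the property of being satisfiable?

K

K-tableau for the formula:
1. not ((r implies q) implies Dia (r implies q)) and Dia (not q or r), 0
2. not ((r implies q) implies Dia (r implies q)), 0   [and-rule on 1]
3. Dia (not q or r), 0   [and-rule on 1]
4. r implies q, 0   [neg-implies-rule on 2]
5. not Dia (r implies q), 0   [neg-implies-rule on 2]
6. q, 0   [implies-rule on 4 (branches; this branch)]
7. not q or r, 1   [Dia-rule on 3: fresh world 1, 0R1]
8. not (r implies q), 1   [neg-Dia-rule on 5 via 0R1]
9. r, 1   [neg-implies-rule on 8]
10. not q, 1   [neg-implies-rule on 8]
Accessibility: 0R1
Complete open branch: satisfiable in K.
T-tableau for the formula:
1. not ((r implies q) implies Dia (r implies q)) and Dia (not q or r), 0
2. not ((r implies q) implies Dia (r implies q)), 0   [and-rule on 1]
3. Dia (not q or r), 0   [and-rule on 1]
4. r implies q, 0   [neg-implies-rule on 2]
5. not Dia (r implies q), 0   [neg-implies-rule on 2]
6. not (r implies q), 0   [neg-Dia-rule on 5 via 0R0]
7. r, 0   [neg-implies-rule on 6]
8. not q, 0   [neg-implies-rule on 6]
9. q, 0   [implies-rule on 4 (branches; this branch)]
Accessibility: 0R0
Branch closes: q and not q both at 0.
Every branch closes (one shown): unsatisfiable in T, hence also in S4, S5 (every S4/S5-frame is a T-frame).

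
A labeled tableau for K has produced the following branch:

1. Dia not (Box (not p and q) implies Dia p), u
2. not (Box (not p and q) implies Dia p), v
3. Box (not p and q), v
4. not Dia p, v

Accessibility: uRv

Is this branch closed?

There is no literal clash: for every atom and world, at most one sign appears.

Not closed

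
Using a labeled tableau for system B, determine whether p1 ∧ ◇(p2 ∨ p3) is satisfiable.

1. p1 ∧ ◇(p2 ∨ p3), w0
2. p1, w0
3. ◇(p2 ∨ p3), w0
4. p2 ∨ p3, w1
5. p3, w1
Accessibility: w0Rw0, w0Rw1, w1Rw0, w1Rw1

Satisfiable (open branch found)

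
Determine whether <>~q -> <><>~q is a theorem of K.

Tableau for the negation ~(<>~q -> <><>~q):
1. ~(<>~q -> <><>~q), w0
2. <>~q, w0
3. ~<><>~q, w0
4. ~q, w1
5. ~<>~q, w1
Accessibility: w0Rw1
The negation has an open branch (countermodel exists).

No, not valid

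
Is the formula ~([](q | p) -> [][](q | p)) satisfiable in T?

1. ~([](q | p) -> [][](q | p)), 0
2. [](q | p), 0
3. ~[][](q | p), 0
4. q | p, 0
5. p, 0
6. ~[](q | p), 1
7. q | p, 1
8. p, 1
9. ~(q | p), 2
10. ~q, 2
11. ~p, 2
Accessibility: 0R0, 0R1, 1R1, 1R2, 2R2

Satisfiable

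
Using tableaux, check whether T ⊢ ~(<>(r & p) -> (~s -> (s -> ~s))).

Tableau for the negation <>(r & p) -> (~s -> (s -> ~s)):
1. <>(r & p) -> (~s -> (s -> ~s)), w0
2. ~s -> (s -> ~s), w0
3. s -> ~s, w0
4. ~s, w0
Accessibility: w0Rw0
The negation has an open branch (countermodel exists).

Invalid (countermodel exists)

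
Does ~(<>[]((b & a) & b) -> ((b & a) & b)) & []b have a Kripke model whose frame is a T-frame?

Satisfiable (open branch found)

1. ~(<>[]((b & a) & b) -> ((b & a) & b)) & []b, u
2. ~(<>[]((b & a) & b) -> ((b & a) & b)), u
3. []b, u
4. <>[]((b & a) & b), u
5. ~((b & a) & b), u
6. b, u
7. ~(b & a), u
8. ~a, u
9. []((b & a) & b), v
10. b, v
11. (b & a) & b, v
12. b & a, v
13. a, v
Accessibility: uRu, uRv, vRv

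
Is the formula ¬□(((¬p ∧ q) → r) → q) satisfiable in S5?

1. ¬□(((¬p ∧ q) → r) → q), 0
2. ¬(((¬p ∧ q) → r) → q), 1   [¬□-rule on 1: fresh world 1, 0R1]
3. (¬p ∧ q) → r, 1   [¬→-rule on 2]
4. ¬q, 1   [¬→-rule on 2]
5. r, 1   [→-rule on 3 (branches; this branch)]
Accessibility: 0R0, 0R1, 1R0, 1R1

Satisfiable (open branch found)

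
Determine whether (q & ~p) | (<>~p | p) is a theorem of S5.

Tableau for the negation ~((q & ~p) | (<>~p | p)):
1. ~((q & ~p) | (<>~p | p)), w0
2. ~(q & ~p), w0
3. ~(<>~p | p), w0
4. ~<>~p, w0
5. ~p, w0
6. p, w0
Accessibility: w0Rw0
Branch closes: p and ~p both at w0.
All branches of the negation close; one closing branch shown above.

Valid in S5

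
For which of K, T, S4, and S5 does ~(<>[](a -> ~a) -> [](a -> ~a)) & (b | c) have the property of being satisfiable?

S4-tableau for the formula:
1. ~(<>[](a -> ~a) -> [](a -> ~a)) & (b | c), 0
2. ~(<>[](a -> ~a) -> [](a -> ~a)), 0
3. b | c, 0
4. <>[](a -> ~a), 0
5. ~[](a -> ~a), 0
6. c, 0
7. [](a -> ~a), 1
8. a -> ~a, 1
9. ~a, 1
10. ~(a -> ~a), 2
11. a, 2
Accessibility: 0R0, 0R1, 0R2, 1R1, 2R2
Complete open branch: satisfiable in S4, hence also in K, T (this S4-model is also a K-model and a T-model).
S5-tableau for the formula:
1. ~(<>[](a -> ~a) -> [](a -> ~a)) & (b | c), 0
2. ~(<>[](a -> ~a) -> [](a -> ~a)), 0
3. b | c, 0
4. <>[](a -> ~a), 0
5. ~[](a -> ~a), 0
6. c, 0
7. [](a -> ~a), 1
8. a -> ~a, 0
9. a -> ~a, 1
10. ~a, 0
11. ~a, 1
12. ~(a -> ~a), 2
13. a, 2
14. a -> ~a, 2
15. ~a, 2
Accessibility: 0R0, 0R1, 0R2, 1R0, 1R1, 1R2, 2R0, 2R1, 2R2
Branch closes: a and ~a both at 2.
Every branch closes (one shown): unsatisfiable in S5.

K, T, S4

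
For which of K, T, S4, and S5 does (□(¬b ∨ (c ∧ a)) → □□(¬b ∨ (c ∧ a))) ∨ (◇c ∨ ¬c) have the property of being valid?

T, S4, S5

K-tableau for the negation ¬((□(¬b ∨ (c ∧ a)) → □□(¬b ∨ (c ∧ a))) ∨ (◇c ∨ ¬c)):
1. ¬((□(¬b ∨ (c ∧ a)) → □□(¬b ∨ (c ∧ a))) ∨ (◇c ∨ ¬c)), 0
2. ¬(□(¬b ∨ (c ∧ a)) → □□(¬b ∨ (c ∧ a))), 0
3. ¬(◇c ∨ ¬c), 0
4. □(¬b ∨ (c ∧ a)), 0
5. ¬□□(¬b ∨ (c ∧ a)), 0
6. ¬◇c, 0
7. c, 0
8. ¬□(¬b ∨ (c ∧ a)), 1
9. ¬b ∨ (c ∧ a), 1
10. ¬c, 1
11. ¬b, 1
12. ¬(¬b ∨ (c ∧ a)), 2
13. b, 2
14. ¬(c ∧ a), 2
15. ¬a, 2
Accessibility: 0R1, 1R2
Complete open branch: countermodel on a K-frame, so not valid in K.
T-tableau for the negation ¬((□(¬b ∨ (c ∧ a)) → □□(¬b ∨ (c ∧ a))) ∨ (◇c ∨ ¬c)):
1. ¬((□(¬b ∨ (c ∧ a)) → □□(¬b ∨ (c ∧ a))) ∨ (◇c ∨ ¬c)), 0
2. ¬(□(¬b ∨ (c ∧ a)) → □□(¬b ∨ (c ∧ a))), 0
3. ¬(◇c ∨ ¬c), 0
4. □(¬b ∨ (c ∧ a)), 0
5. ¬□□(¬b ∨ (c ∧ a)), 0
6. ¬◇c, 0
7. c, 0
8. ¬b ∨ (c ∧ a), 0
9. ¬c, 0
Accessibility: 0R0
Branch closes: c and ¬c both at 0.
Every branch closes (one shown): valid in T, hence also in S4, S5 (every theorem of T is a theorem of S4 and S5).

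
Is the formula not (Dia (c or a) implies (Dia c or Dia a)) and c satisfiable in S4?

Unsatisfiable (every branch closes)

1. not (Dia (c or a) implies (Dia c or Dia a)) and c, 0
2. not (Dia (c or a) implies (Dia c or Dia a)), 0
3. c, 0
4. Dia (c or a), 0
5. not (Dia c or Dia a), 0
6. not Dia c, 0
7. not Dia a, 0
8. not c, 0
Accessibility: 0R0
Branch closes: c and not c both at 0.
Every branch closes; the branch above is one of them.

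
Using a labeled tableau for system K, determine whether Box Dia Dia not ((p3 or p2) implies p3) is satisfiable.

Yes, satisfiable

1. Box Dia Dia not ((p3 or p2) implies p3), u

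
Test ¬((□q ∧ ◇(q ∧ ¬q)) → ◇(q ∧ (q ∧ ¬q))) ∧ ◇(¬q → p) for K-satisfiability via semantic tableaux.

1. ¬((□q ∧ ◇(q ∧ ¬q)) → ◇(q ∧ (q ∧ ¬q))) ∧ ◇(¬q → p), u
2. ¬((□q ∧ ◇(q ∧ ¬q)) → ◇(q ∧ (q ∧ ¬q))), u
3. ◇(¬q → p), u
4. □q ∧ ◇(q ∧ ¬q), u
5. ¬◇(q ∧ (q ∧ ¬q)), u
6. □q, u
7. ◇(q ∧ ¬q), u
8. ¬q → p, v
9. ¬(q ∧ (q ∧ ¬q)), v
10. q, v
11. p, v
12. ¬(q ∧ ¬q), v
13. q ∧ ¬q, w
14. q, w
15. ¬q, w
Accessibility: uRv, uRw
Branch closes: q and ¬q both at w.
(One branch shown.) All branches close.

No, unsatisfiable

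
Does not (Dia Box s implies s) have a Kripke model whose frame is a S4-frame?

Satisfiable

1. not (Dia Box s implies s), w0
2. Dia Box s, w0
3. not s, w0
4. Box s, w1
5. s, w1
Accessibility: w0Rw0, w0Rw1, w1Rw1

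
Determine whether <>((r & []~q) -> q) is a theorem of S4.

Tableau for the negation ~<>((r & []~q) -> q):
1. ~<>((r & []~q) -> q), 0
2. ~((r & []~q) -> q), 0   [~<>-rule on 1 via 0R0]
3. r & []~q, 0   [~->-rule on 2]
4. ~q, 0   [~->-rule on 2]
5. r, 0   [&-rule on 3]
6. []~q, 0   [&-rule on 3]
Accessibility: 0R0
The negation has an open branch (countermodel exists).

Invalid (countermodel exists)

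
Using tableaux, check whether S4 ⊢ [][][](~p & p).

Tableau for the negation ~[][][](~p & p):
1. ~[][][](~p & p), w0
2. ~[][](~p & p), w1
3. ~[](~p & p), w2
4. ~(~p & p), w3
5. ~p, w3
Accessibility: w0Rw0, w0Rw1, w0Rw2, w0Rw3, w1Rw1, w1Rw2, w1Rw3, w2Rw2, w2Rw3, w3Rw3
The negation has an open branch (countermodel exists).

Invalid (countermodel exists)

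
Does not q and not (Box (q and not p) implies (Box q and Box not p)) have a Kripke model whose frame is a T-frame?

Unsatisfiable

1. not q and not (Box (q and not p) implies (Box q and Box not p)), w0
2. not q, w0
3. not (Box (q and not p) implies (Box q and Box not p)), w0
4. Box (q and not p), w0
5. not (Box q and Box not p), w0
6. q and not p, w0
7. q, w0
8. not p, w0
Accessibility: w0Rw0
Branch closes: q and not q both at w0.
All branches of the tableau close; one closing branch shown above.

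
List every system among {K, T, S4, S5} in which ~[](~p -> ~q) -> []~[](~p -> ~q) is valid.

S5

S4-tableau for the negation ~(~[](~p -> ~q) -> []~[](~p -> ~q)):
1. ~(~[](~p -> ~q) -> []~[](~p -> ~q)), 0
2. ~[](~p -> ~q), 0
3. ~[]~[](~p -> ~q), 0
4. ~(~p -> ~q), 1
5. ~p, 1
6. q, 1
7. [](~p -> ~q), 2
8. ~p -> ~q, 2
9. ~q, 2
Accessibility: 0R0, 0R1, 0R2, 1R1, 2R2
Complete open branch: countermodel on an S4-frame, so not valid in S4, nor in K, T (the same frame is also a K-frame and a T-frame).
S5-tableau for the negation ~(~[](~p -> ~q) -> []~[](~p -> ~q)):
1. ~(~[](~p -> ~q) -> []~[](~p -> ~q)), 0
2. ~[](~p -> ~q), 0
3. ~[]~[](~p -> ~q), 0
4. ~(~p -> ~q), 1
5. ~p, 1
6. q, 1
7. [](~p -> ~q), 2
8. ~p -> ~q, 0
9. ~p -> ~q, 1
10. ~p -> ~q, 2
11. ~q, 0
12. ~q, 1
Accessibility: 0R0, 0R1, 0R2, 1R0, 1R1, 1R2, 2R0, 2R1, 2R2
Branch closes: q and ~q both at 1.
Every branch closes (one shown): valid in S5.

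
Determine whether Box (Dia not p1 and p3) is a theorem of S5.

Not valid

Tableau for the negation not Box (Dia not p1 and p3):
1. not Box (Dia not p1 and p3), w0
2. not (Dia not p1 and p3), w1
3. not p3, w1
Accessibility: w0Rw0, w0Rw1, w1Rw0, w1Rw1
The negation has an open branch (countermodel exists).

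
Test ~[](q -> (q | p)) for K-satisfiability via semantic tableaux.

1. ~[](q -> (q | p)), 0
2. ~(q -> (q | p)), 1
3. q, 1
4. ~(q | p), 1
5. ~q, 1
6. ~p, 1
Accessibility: 0R1
Branch closes: q and ~q both at 1.
Every branch closes; the branch above is one of them.

Unsatisfiable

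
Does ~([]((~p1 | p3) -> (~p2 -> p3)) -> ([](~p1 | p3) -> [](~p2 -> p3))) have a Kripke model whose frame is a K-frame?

No, unsatisfiable

1. ~([]((~p1 | p3) -> (~p2 -> p3)) -> ([](~p1 | p3) -> [](~p2 -> p3))), 0
2. []((~p1 | p3) -> (~p2 -> p3)), 0
3. ~([](~p1 | p3) -> [](~p2 -> p3)), 0
4. [](~p1 | p3), 0
5. ~[](~p2 -> p3), 0
6. ~(~p2 -> p3), 1
7. ~p2, 1
8. ~p3, 1
9. (~p1 | p3) -> (~p2 -> p3), 1
10. ~p1 | p3, 1
11. ~p2 -> p3, 1
12. ~p1, 1
13. p3, 1
Accessibility: 0R1
Branch closes: p3 and ~p3 both at 1.
All branches of the tableau close; one closing branch shown above.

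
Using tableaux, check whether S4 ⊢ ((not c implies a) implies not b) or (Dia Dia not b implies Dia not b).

Valid

Tableau for the negation not (((not c implies a) implies not b) or (Dia Dia not b implies Dia not b)):
1. not (((not c implies a) implies not b) or (Dia Dia not b implies Dia not b)), 0
2. not ((not c implies a) implies not b), 0
3. not (Dia Dia not b implies Dia not b), 0
4. not c implies a, 0
5. b, 0
6. Dia Dia not b, 0
7. not Dia not b, 0
8. a, 0
9. Dia not b, 1
10. b, 1
11. not b, 2
12. b, 2
Accessibility: 0R0, 0R1, 0R2, 1R1, 1R2, 2R2
Branch closes: b and not b both at 2.
Every branch of the negation's tableau closes; the branch above is one of them.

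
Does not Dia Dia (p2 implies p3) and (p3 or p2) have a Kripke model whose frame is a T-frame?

Satisfiable (open branch found)

1. not Dia Dia (p2 implies p3) and (p3 or p2), u
2. not Dia Dia (p2 implies p3), u
3. p3 or p2, u
4. not Dia (p2 implies p3), u
5. not (p2 implies p3), u
6. p2, u
7. not p3, u
Accessibility: uRu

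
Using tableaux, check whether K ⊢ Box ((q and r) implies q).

Yes, valid

Tableau for the negation not Box ((q and r) implies q):
1. not Box ((q and r) implies q), u
2. not ((q and r) implies q), v
3. q and r, v
4. not q, v
5. q, v
6. r, v
Accessibility: uRv
Branch closes: q and not q both at v.
Every branch of the negation's tableau closes; the branch above is one of them.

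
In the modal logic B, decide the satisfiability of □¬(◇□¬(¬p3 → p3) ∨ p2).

Satisfiable

1. □¬(◇□¬(¬p3 → p3) ∨ p2), 0
2. ¬(◇□¬(¬p3 → p3) ∨ p2), 0
3. ¬◇□¬(¬p3 → p3), 0
4. ¬p2, 0
5. ¬□¬(¬p3 → p3), 0
6. ¬p3 → p3, 1
7. ¬(◇□¬(¬p3 → p3) ∨ p2), 1
8. ¬◇□¬(¬p3 → p3), 1
9. ¬p2, 1
10. ¬□¬(¬p3 → p3), 1
11. p3, 1
12. ¬p3 → p3, 2
13. ¬□¬(¬p3 → p3), 2
14. p3, 2
15. ¬p3 → p3, 3
16. p3, 3
Accessibility: 0R0, 0R1, 1R0, 1R1, 1R2, 2R1, 2R2, 2R3, 3R2, 3R3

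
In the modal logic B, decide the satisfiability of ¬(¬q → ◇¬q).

1. ¬(¬q → ◇¬q), u
2. ¬q, u   [¬→-rule on 1]
3. ¬◇¬q, u   [¬→-rule on 1]
4. q, u   [¬◇-rule on 3 via uRu]
Accessibility: uRu
Branch closes: q and ¬q both at u.
All branches of the tableau close; one closing branch shown above.

Unsatisfiable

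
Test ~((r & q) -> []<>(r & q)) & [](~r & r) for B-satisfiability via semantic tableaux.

Unsatisfiable

1. ~((r & q) -> []<>(r & q)) & [](~r & r), 0
2. ~((r & q) -> []<>(r & q)), 0
3. [](~r & r), 0
4. r & q, 0
5. ~[]<>(r & q), 0
6. r, 0
7. q, 0
8. ~r & r, 0
9. ~r, 0
Accessibility: 0R0
Branch closes: r and ~r both at 0.
Every branch closes; the branch above is one of them.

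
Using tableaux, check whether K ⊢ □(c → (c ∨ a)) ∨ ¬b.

Tableau for the negation ¬(□(c → (c ∨ a)) ∨ ¬b):
1. ¬(□(c → (c ∨ a)) ∨ ¬b), w0
2. ¬□(c → (c ∨ a)), w0
3. b, w0
4. ¬(c → (c ∨ a)), w1
5. c, w1
6. ¬(c ∨ a), w1
7. ¬c, w1
8. ¬a, w1
Accessibility: w0Rw1
Branch closes: c and ¬c both at w1.
Every branch of the negation's tableau closes; the branch above is one of them.

Valid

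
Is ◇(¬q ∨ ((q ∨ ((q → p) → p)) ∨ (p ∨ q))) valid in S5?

Tableau for the negation ¬◇(¬q ∨ ((q ∨ ((q → p) → p)) ∨ (p ∨ q))):
1. ¬◇(¬q ∨ ((q ∨ ((q → p) → p)) ∨ (p ∨ q))), u
2. ¬(¬q ∨ ((q ∨ ((q → p) → p)) ∨ (p ∨ q))), u
3. q, u
4. ¬((q ∨ ((q → p) → p)) ∨ (p ∨ q)), u
5. ¬(q ∨ ((q → p) → p)), u
6. ¬(p ∨ q), u
7. ¬q, u
8. ¬((q → p) → p), u
Accessibility: uRu
Branch closes: q and ¬q both at u.
Every branch of the negation's tableau closes; the branch above is one of them.

Valid in S5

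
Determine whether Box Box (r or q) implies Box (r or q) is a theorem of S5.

Tableau for the negation not (Box Box (r or q) implies Box (r or q)):
1. not (Box Box (r or q) implies Box (r or q)), u
2. Box Box (r or q), u   [neg-implies-rule on 1]
3. not Box (r or q), u   [neg-implies-rule on 1]
4. Box (r or q), u   [Box-rule on 2 via uRu]
5. r or q, u   [Box-rule on 4 via uRu]
6. q, u   [or-rule on 5 (branches; this branch)]
7. not (r or q), v   [neg-Box-rule on 3: fresh world v, uRv]
8. not r, v   [neg-or-rule on 7]
9. not q, v   [neg-or-rule on 7]
10. Box (r or q), v   [Box-rule on 2 via uRv]
11. r or q, v   [Box-rule on 4 via uRv]
12. q, v   [or-rule on 11 (branches; this branch)]
Accessibility: uRu, uRv, vRu, vRv
Branch closes: q and not q both at v.
All branches of the negation close; one closing branch shown above.

Valid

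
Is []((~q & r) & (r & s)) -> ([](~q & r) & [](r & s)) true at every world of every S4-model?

Yes, valid

Tableau for the negation ~([]((~q & r) & (r & s)) -> ([](~q & r) & [](r & s))):
1. ~([]((~q & r) & (r & s)) -> ([](~q & r) & [](r & s))), 0
2. []((~q & r) & (r & s)), 0
3. ~([](~q & r) & [](r & s)), 0
4. (~q & r) & (r & s), 0
5. ~q & r, 0
6. r & s, 0
7. ~q, 0
8. r, 0
9. s, 0
10. ~[](r & s), 0
11. ~(r & s), 1
12. (~q & r) & (r & s), 1
13. ~q & r, 1
14. r & s, 1
15. ~q, 1
16. r, 1
17. s, 1
18. ~s, 1
Accessibility: 0R0, 0R1, 1R1
Branch closes: s and ~s both at 1.
All branches of the negation close; one closing branch shown above.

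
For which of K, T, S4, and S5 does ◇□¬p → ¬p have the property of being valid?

S4-tableau for the negation ¬(◇□¬p → ¬p):
1. ¬(◇□¬p → ¬p), w0
2. ◇□¬p, w0
3. p, w0
4. □¬p, w1
5. ¬p, w1
Accessibility: w0Rw0, w0Rw1, w1Rw1
Complete open branch: countermodel on an S4-frame, so not valid in S4, nor in K, T (the same frame is also a K-frame and a T-frame).
S5-tableau for the negation ¬(◇□¬p → ¬p):
1. ¬(◇□¬p → ¬p), w0
2. ◇□¬p, w0
3. p, w0
4. □¬p, w1
5. ¬p, w0
Accessibility: w0Rw0, w0Rw1, w1Rw0, w1Rw1
Branch closes: p and ¬p both at w0.
Every branch closes (one shown): valid in S5.

S5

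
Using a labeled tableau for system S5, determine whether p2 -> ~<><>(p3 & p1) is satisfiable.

1. p2 -> ~<><>(p3 & p1), 0
2. ~<><>(p3 & p1), 0
3. ~<>(p3 & p1), 0
4. ~(p3 & p1), 0
5. ~p1, 0
Accessibility: 0R0

Satisfiable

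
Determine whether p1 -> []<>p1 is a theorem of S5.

Yes, valid

Tableau for the negation ~(p1 -> []<>p1):
1. ~(p1 -> []<>p1), 0
2. p1, 0
3. ~[]<>p1, 0
4. ~<>p1, 1
5. ~p1, 0
Accessibility: 0R0, 0R1, 1R0, 1R1
Branch closes: p1 and ~p1 both at 0.
Every branch of the negation's tableau closes; the branch above is one of them.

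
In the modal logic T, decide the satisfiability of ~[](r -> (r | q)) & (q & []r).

No, unsatisfiable

1. ~[](r -> (r | q)) & (q & []r), u
2. ~[](r -> (r | q)), u
3. q & []r, u
4. q, u
5. []r, u
6. r, u
7. ~(r -> (r | q)), v
8. r, v
9. ~(r | q), v
10. ~r, v
11. ~q, v
Accessibility: uRu, uRv, vRv
Branch closes: r and ~r both at v.
All branches of the tableau close; one closing branch shown above.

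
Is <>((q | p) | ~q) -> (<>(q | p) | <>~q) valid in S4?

Tableau for the negation ~(<>((q | p) | ~q) -> (<>(q | p) | <>~q)):
1. ~(<>((q | p) | ~q) -> (<>(q | p) | <>~q)), w0
2. <>((q | p) | ~q), w0   [~->-rule on 1]
3. ~(<>(q | p) | <>~q), w0   [~->-rule on 1]
4. ~<>(q | p), w0   [~|-rule on 3]
5. ~<>~q, w0   [~|-rule on 3]
6. ~(q | p), w0   [~<>-rule on 4 via w0Rw0]
7. ~q, w0   [~|-rule on 6]
8. ~p, w0   [~|-rule on 6]
9. q, w0   [~<>-rule on 5 via w0Rw0]
Accessibility: w0Rw0
Branch closes: q and ~q both at w0.
Every branch of the negation's tableau closes; the branch above is one of them.

Yes, valid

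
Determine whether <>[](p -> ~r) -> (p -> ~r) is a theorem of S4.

Invalid (countermodel exists)

Tableau for the negation ~(<>[](p -> ~r) -> (p -> ~r)):
1. ~(<>[](p -> ~r) -> (p -> ~r)), 0
2. <>[](p -> ~r), 0
3. ~(p -> ~r), 0
4. p, 0
5. r, 0
6. [](p -> ~r), 1
7. p -> ~r, 1
8. ~r, 1
Accessibility: 0R0, 0R1, 1R1
The negation has an open branch (countermodel exists).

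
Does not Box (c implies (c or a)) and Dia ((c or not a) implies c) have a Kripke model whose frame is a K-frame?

Unsatisfiable

1. not Box (c implies (c or a)) and Dia ((c or not a) implies c), 0
2. not Box (c implies (c or a)), 0   [and-rule on 1]
3. Dia ((c or not a) implies c), 0   [and-rule on 1]
4. not (c implies (c or a)), 1   [neg-Box-rule on 2: fresh world 1, 0R1]
5. c, 1   [neg-implies-rule on 4]
6. not (c or a), 1   [neg-implies-rule on 4]
7. not c, 1   [neg-or-rule on 6]
8. not a, 1   [neg-or-rule on 6]
Accessibility: 0R1
Branch closes: c and not c both at 1.
Every branch closes; the branch above is one of them.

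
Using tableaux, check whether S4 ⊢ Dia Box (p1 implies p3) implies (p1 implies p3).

No, not valid

Tableau for the negation not (Dia Box (p1 implies p3) implies (p1 implies p3)):
1. not (Dia Box (p1 implies p3) implies (p1 implies p3)), u
2. Dia Box (p1 implies p3), u   [neg-implies-rule on 1]
3. not (p1 implies p3), u   [neg-implies-rule on 1]
4. p1, u   [neg-implies-rule on 3]
5. not p3, u   [neg-implies-rule on 3]
6. Box (p1 implies p3), v   [Dia-rule on 2: fresh world v, uRv]
7. p1 implies p3, v   [Box-rule on 6 via vRv]
8. p3, v   [implies-rule on 7 (branches; this branch)]
Accessibility: uRu, uRv, vRv
The negation has an open branch (countermodel exists).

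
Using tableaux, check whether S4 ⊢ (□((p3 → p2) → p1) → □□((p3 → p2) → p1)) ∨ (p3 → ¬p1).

Valid in S4

Tableau for the negation ¬((□((p3 → p2) → p1) → □□((p3 → p2) → p1)) ∨ (p3 → ¬p1)):
1. ¬((□((p3 → p2) → p1) → □□((p3 → p2) → p1)) ∨ (p3 → ¬p1)), w0
2. ¬(□((p3 → p2) → p1) → □□((p3 → p2) → p1)), w0
3. ¬(p3 → ¬p1), w0
4. □((p3 → p2) → p1), w0
5. ¬□□((p3 → p2) → p1), w0
6. p3, w0
7. p1, w0
8. (p3 → p2) → p1, w0
9. ¬(p3 → p2), w0
10. ¬p2, w0
11. ¬□((p3 → p2) → p1), w1
12. (p3 → p2) → p1, w1
13. ¬(p3 → p2), w1
14. p3, w1
15. ¬p2, w1
16. ¬((p3 → p2) → p1), w2
17. p3 → p2, w2
18. ¬p1, w2
19. (p3 → p2) → p1, w2
20. p2, w2
21. ¬(p3 → p2), w2
22. p3, w2
23. ¬p2, w2
Accessibility: w0Rw0, w0Rw1, w0Rw2, w1Rw1, w1Rw2, w2Rw2
Branch closes: p2 and ¬p2 both at w2.
Every branch of the negation's tableau closes; the branch above is one of them.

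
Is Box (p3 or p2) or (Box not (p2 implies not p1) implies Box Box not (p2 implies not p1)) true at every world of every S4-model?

Tableau for the negation not (Box (p3 or p2) or (Box not (p2 implies not p1) implies Box Box not (p2 implies not p1))):
1. not (Box (p3 or p2) or (Box not (p2 implies not p1) implies Box Box not (p2 implies not p1))), w0
2. not Box (p3 or p2), w0
3. not (Box not (p2 implies not p1) implies Box Box not (p2 implies not p1)), w0
4. Box not (p2 implies not p1), w0
5. not Box Box not (p2 implies not p1), w0
6. not (p2 implies not p1), w0
7. p2, w0
8. p1, w0
9. not (p3 or p2), w1
10. not p3, w1
11. not p2, w1
12. not (p2 implies not p1), w1
13. p2, w1
14. p1, w1
Accessibility: w0Rw0, w0Rw1, w1Rw1
Branch closes: p2 and not p2 both at w1.
Every branch of the negation's tableau closes; the branch above is one of them.

Yes, valid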